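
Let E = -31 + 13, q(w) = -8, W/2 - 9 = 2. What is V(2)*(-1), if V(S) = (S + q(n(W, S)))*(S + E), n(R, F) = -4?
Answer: -96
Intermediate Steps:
W = 22 (W = 18 + 2*2 = 18 + 4 = 22)
E = -18
V(S) = (-18 + S)*(-8 + S) (V(S) = (S - 8)*(S - 18) = (-8 + S)*(-18 + S) = (-18 + S)*(-8 + S))
V(2)*(-1) = (144 + 2² - 26*2)*(-1) = (144 + 4 - 52)*(-1) = 96*(-1) = -96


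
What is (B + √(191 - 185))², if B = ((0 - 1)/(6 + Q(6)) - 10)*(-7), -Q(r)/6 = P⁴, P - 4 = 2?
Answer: 6044527201/1232100 + 77699*√6/555 ≈ 5248.8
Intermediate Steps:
P = 6 (P = 4 + 2 = 6)
Q(r) = -7776 (Q(r) = -6*6⁴ = -6*1296 = -7776)
B = 77699/1110 (B = ((0 - 1)/(6 - 7776) - 10)*(-7) = (-1/(-7770) - 10)*(-7) = (-1*(-1/7770) - 10)*(-7) = (1/7770 - 10)*(-7) = -77699/7770*(-7) = 77699/1110 ≈ 69.999)
(B + √(191 - 185))² = (77699/1110 + √(191 - 185))² = (77699/1110 + √6)²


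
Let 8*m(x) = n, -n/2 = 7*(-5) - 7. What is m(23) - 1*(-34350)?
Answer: 68721/2 ≈ 34361.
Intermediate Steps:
n = 84 (n = -2*(7*(-5) - 7) = -2*(-35 - 7) = -2*(-42) = 84)
m(x) = 21/2 (m(x) = (⅛)*84 = 21/2)
m(23) - 1*(-34350) = 21/2 - 1*(-34350) = 21/2 + 34350 = 68721/2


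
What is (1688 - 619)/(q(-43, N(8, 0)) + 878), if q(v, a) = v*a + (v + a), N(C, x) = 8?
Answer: 1069/499 ≈ 2.1423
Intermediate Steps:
q(v, a) = a + v + a*v (q(v, a) = a*v + (a + v) = a + v + a*v)
(1688 - 619)/(q(-43, N(8, 0)) + 878) = (1688 - 619)/((8 - 43 + 8*(-43)) + 878) = 1069/((8 - 43 - 344) + 878) = 1069/(-379 + 878) = 1069/499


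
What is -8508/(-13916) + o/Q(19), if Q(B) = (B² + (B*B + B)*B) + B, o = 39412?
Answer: 38319887/6610100 ≈ 5.7972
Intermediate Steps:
Q(B) = B + B² + B*(B + B²) (Q(B) = (B² + (B² + B)*B) + B = (B² + (B + B²)*B) + B = (B² + B*(B + B²)) + B = B + B² + B*(B + B²))
-8508/(-13916) + o/Q(19) = -8508/(-13916) + 39412/((19*(1 + 19² + 2*19))) = -8508*(-1/13916) + 39412/((19*(1 + 361 + 38))) = 2127/3479 + 39412/((19*400)) = 2127/3479 + 39412/7600 = 2127/3479 + 39412*(1/7600) = 2127/3479 + 9853/1900 = 38319887/6610100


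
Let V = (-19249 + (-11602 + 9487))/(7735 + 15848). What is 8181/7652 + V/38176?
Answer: 65760968935/61510096968 ≈ 1.0691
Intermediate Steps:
V = -3052/3369 (V = (-19249 - 2115)/23583 = -21364*1/23583 = -3052/3369 ≈ -0.90591)
8181/7652 + V/38176 = 8181/7652 - 3052/3369/38176 = 8181*(1/7652) - 3052/3369*1/38176 = 8181/7652 - 763/32153736 = 65760968935/61510096968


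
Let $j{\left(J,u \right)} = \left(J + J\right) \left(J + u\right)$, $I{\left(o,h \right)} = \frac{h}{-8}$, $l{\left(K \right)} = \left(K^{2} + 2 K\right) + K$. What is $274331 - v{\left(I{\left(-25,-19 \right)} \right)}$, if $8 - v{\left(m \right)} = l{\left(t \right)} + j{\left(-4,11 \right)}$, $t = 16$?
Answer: $274571$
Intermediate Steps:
$l{\left(K \right)} = K^{2} + 3 K$
$I{\left(o,h \right)} = - \frac{h}{8}$ ($I{\left(o,h \right)} = h \left(- \frac{1}{8}\right) = - \frac{h}{8}$)
$j{\left(J,u \right)} = 2 J \left(J + u\right)$
$v{\left(m \right)} = -240$ ($v{\left(m \right)} = 8 - \left(16 \left(3 + 16\right) + 2 \left(-4\right) \left(-4 + 11\right)\right) = 8 - \left(16 \cdot 19 + 2 \left(-4\right) 7\right) = 8 - \left(304 - 56\right) = 8 - 248 = -240$)
$274331 - v{\left(I{\left(-25,-19 \right)} \right)} = 274331 - -240 = 274331 + 240 = 274571$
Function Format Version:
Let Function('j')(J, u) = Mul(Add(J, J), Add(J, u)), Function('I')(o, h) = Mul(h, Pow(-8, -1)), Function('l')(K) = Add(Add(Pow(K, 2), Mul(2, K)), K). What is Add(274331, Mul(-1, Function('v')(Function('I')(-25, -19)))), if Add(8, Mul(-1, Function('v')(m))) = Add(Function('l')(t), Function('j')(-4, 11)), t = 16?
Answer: 274571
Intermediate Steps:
Function('l')(K) = Add(Pow(K, 2), Mul(3, K))
Function('I')(o, h) = Mul(Rational(-1, 8), h) (Function('I')(o, h) = Mul(h, Rational(-1, 8)) = Mul(Rational(-1, 8), h))
Function('j')(J, u) = Mul(2, J, Add(J, u)) (Function('j')(J, u) = Mul(Mul(2, J), Add(J, u)) = Mul(2, J, Add(J, u)))
Function('v')(m) = -240 (Function('v')(m) = Add(8, Mul(-1, Add(Mul(16, Add(3, 16)), Mul(2, -4, Add(-4, 11))))) = Add(8, Mul(-1, Add(Mul(16, 19), Mul(2, -4, 7)))) = Add(8, Mul(-1, Add(304, -56))) = Add(8, Mul(-1, 248)) = Add(8, -248) = -240)
Add(274331, Mul(-1, Function('v')(Function('I')(-25, -19)))) = Add(274331, Mul(-1, -240)) = Add(274331, 240) = 274571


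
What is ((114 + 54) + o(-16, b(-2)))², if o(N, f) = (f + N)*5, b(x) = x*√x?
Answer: 7544 - 1760*I*√2 ≈ 7544.0 - 2489.0*I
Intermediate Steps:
b(x) = x^(3/2)
o(N, f) = 5*N + 5*f (o(N, f) = (N + f)*5 = 5*N + 5*f)
((114 + 54) + o(-16, b(-2)))² = ((114 + 54) + (5*(-16) + 5*(-2)^(3/2)))² = (168 + (-80 + 5*(-2*I*√2)))² = (168 + (-80 - 10*I*√2))² = (88 - 10*I*√2)²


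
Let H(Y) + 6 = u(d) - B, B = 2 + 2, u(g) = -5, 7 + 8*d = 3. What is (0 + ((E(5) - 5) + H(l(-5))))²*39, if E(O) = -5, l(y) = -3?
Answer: 24375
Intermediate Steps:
d = -½ (d = -7/8 + (⅛)*3 = -7/8 + 3/8 = -½ ≈ -0.50000)
B = 4
H(Y) = -15 (H(Y) = -6 + (-5 - 1*4) = -6 + (-5 - 4) = -6 - 9 = -15)
(0 + ((E(5) - 5) + H(l(-5))))²*39 = (0 + ((-5 - 5) - 15))²*39 = (0 + (-10 - 15))²*39 = (0 - 25)²*39 = (-25)²*39 = 625*39 = 24375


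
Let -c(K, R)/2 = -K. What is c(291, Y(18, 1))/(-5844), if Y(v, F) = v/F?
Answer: -97/974 ≈ -0.099589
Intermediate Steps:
c(K, R) = 2*K (c(K, R) = -(-2)*K = 2*K)
c(291, Y(18, 1))/(-5844) = (2*291)/(-5844) = 582*(-1/5844) = -97/974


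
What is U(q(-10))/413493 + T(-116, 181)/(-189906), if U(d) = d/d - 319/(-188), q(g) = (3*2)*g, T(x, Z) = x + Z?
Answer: -826100353/2460443785284 ≈ -0.00033575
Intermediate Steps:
T(x, Z) = Z + x
q(g) = 6*g
U(d) = 507/188 (U(d) = 1 - 319*(-1/188) = 1 + 319/188 = 507/188)
U(q(-10))/413493 + T(-116, 181)/(-189906) = (507/188)/413493 + (181 - 116)/(-189906) = (507/188)*(1/413493) + 65*(-1/189906) = 169/25912228 - 65/189906 = -826100353/2460443785284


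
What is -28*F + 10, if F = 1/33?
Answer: 302/33 ≈ 9.1515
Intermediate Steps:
F = 1/33 ≈ 0.030303
-28*F + 10 = -28*1/33 + 10 = -28/33 + 10 = 302/33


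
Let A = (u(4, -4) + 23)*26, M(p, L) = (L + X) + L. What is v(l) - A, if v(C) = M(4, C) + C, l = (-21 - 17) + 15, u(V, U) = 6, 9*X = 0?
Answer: -823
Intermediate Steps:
X = 0 (X = (⅑)*0 = 0)
M(p, L) = 2*L (M(p, L) = (L + 0) + L = L + L = 2*L)
l = -23 (l = -38 + 15 = -23)
v(C) = 3*C (v(C) = 2*C + C = 3*C)
A = 754 (A = (6 + 23)*26 = 29*26 = 754)
v(l) - A = 3*(-23) - 1*754 = -69 - 754 = -823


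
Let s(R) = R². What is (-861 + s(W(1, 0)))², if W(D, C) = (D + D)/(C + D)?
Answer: 734449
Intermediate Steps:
W(D, C) = 2*D/(C + D) (W(D, C) = (2*D)/(C + D) = 2*D/(C + D))
(-861 + s(W(1, 0)))² = (-861 + (2*1/(0 + 1))²)² = (-861 + (2*1/1)²)² = (-861 + (2*1*1)²)² = (-861 + 2²)² = (-861 + 4)² = (-857)² = 734449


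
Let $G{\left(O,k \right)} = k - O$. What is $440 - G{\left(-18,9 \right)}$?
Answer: $413$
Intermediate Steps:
$440 - G{\left(-18,9 \right)} = 440 - \left(9 - -18\right) = 440 - \left(9 + 18\right) = 440 - 27 = 413$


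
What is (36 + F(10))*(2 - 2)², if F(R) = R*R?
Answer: 0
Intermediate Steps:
F(R) = R²
(36 + F(10))*(2 - 2)² = (36 + 10²)*(2 - 2)² = (36 + 100)*0² = 136*0 = 0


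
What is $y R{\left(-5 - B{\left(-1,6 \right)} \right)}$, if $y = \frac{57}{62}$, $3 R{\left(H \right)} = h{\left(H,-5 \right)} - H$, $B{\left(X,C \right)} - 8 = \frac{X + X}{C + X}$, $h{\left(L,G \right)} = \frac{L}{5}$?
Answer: $\frac{2394}{775} \approx 3.089$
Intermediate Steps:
$h{\left(L,G \right)} = \frac{L}{5}$ ($h{\left(L,G \right)} = L \frac{1}{5} = \frac{L}{5}$)
$B{\left(X,C \right)} = 8 + \frac{2 X}{C + X}$ ($B{\left(X,C \right)} = 8 + \frac{X + X}{C + X} = 8 + \frac{2 X}{C + X}$)
$R{\left(H \right)} = - \frac{4 H}{15}$ ($R{\left(H \right)} = \frac{\frac{H}{5} - H}{3} = \frac{\left(- \frac{4}{5}\right) H}{3} = - \frac{4 H}{15}$)
$y = \frac{57}{62}$ ($y = 57 \cdot \frac{1}{62} = \frac{57}{62} \approx 0.91935$)
$y R{\left(-5 - B{\left(-1,6 \right)} \right)} = \frac{57 \left(- \frac{4 \left(-5 - \frac{2 \left(4 \cdot 6 + 5 \left(-1\right)\right)}{6 - 1}\right)}{15}\right)}{62} = \frac{57 \left(- \frac{4 \left(-5 - \frac{2 \left(24 - 5\right)}{5}\right)}{15}\right)}{62} = \frac{57 \left(- \frac{4 \left(-5 - 2 \cdot \frac{1}{5} \cdot 19\right)}{15}\right)}{62} = \frac{57 \left(- \frac{4 \left(-5 - \frac{38}{5}\right)}{15}\right)}{62} = \frac{57 \left(\left(- \frac{4}{15}\right) \left(- \frac{63}{5}\right)\right)}{62} = \frac{57}{62} \cdot \frac{84}{25} = \frac{2394}{775}$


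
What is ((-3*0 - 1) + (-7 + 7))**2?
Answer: 1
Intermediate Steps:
((-3*0 - 1) + (-7 + 7))**2 = ((0 - 1) + 0)**2 = (-1 + 0)**2 = (-1)**2 = 1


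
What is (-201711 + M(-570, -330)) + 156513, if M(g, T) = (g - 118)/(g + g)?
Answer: -12881258/285 ≈ -45197.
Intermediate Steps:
M(g, T) = (-118 + g)/(2*g) (M(g, T) = (-118 + g)/((2*g)) = (-118 + g)*(1/(2*g)) = (-118 + g)/(2*g))
(-201711 + M(-570, -330)) + 156513 = (-201711 + (½)*(-118 - 570)/(-570)) + 156513 = (-201711 + (½)*(-1/570)*(-688)) + 156513 = (-201711 + 172/285) + 156513 = -57487463/285 + 156513 = -12881258/285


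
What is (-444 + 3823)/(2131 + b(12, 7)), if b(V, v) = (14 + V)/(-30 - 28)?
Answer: 97991/61786 ≈ 1.5860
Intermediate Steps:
b(V, v) = -7/29 - V/58 (b(V, v) = (14 + V)/(-58) = (14 + V)*(-1/58) = -7/29 - V/58)
(-444 + 3823)/(2131 + b(12, 7)) = (-444 + 3823)/(2131 + (-7/29 - 1/58*12)) = 3379/(2131 + (-7/29 - 6/29)) = 3379/(2131 - 13/29) = 3379/(61786/29) = 3379*(29/61786) = 97991/61786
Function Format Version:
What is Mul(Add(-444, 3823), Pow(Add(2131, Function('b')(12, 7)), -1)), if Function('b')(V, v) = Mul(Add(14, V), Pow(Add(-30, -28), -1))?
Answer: Rational(97991, 61786) ≈ 1.5860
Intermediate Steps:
Function('b')(V, v) = Add(Rational(-7, 29), Mul(Rational(-1, 58), V)) (Function('b')(V, v) = Mul(Add(14, V), Pow(-58, -1)) = Mul(Add(14, V), Rational(-1, 58)) = Add(Rational(-7, 29), Mul(Rational(-1, 58), V)))
Mul(Add(-444, 3823), Pow(Add(2131, Function('b')(12, 7)), -1)) = Mul(Add(-444, 3823), Pow(Add(2131, Add(Rational(-7, 29), Mul(Rational(-1, 58), 12))), -1)) = Mul(3379, Pow(Add(2131, Add(Rational(-7, 29), Rational(-6, 29))), -1)) = Mul(3379, Pow(Add(2131, Rational(-13, 29)), -1)) = Mul(3379, Pow(Rational(61786, 29), -1)) = Mul(3379, Rational(29, 61786)) = Rational(97991, 61786)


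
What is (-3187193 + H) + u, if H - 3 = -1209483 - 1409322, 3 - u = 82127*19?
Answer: -7366405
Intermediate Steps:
u = -1560410 (u = 3 - 82127*19 = 3 - 1*1560413 = 3 - 1560413 = -1560410)
H = -2618802 (H = 3 + (-1209483 - 1409322) = 3 - 2618805 = -2618802)
(-3187193 + H) + u = (-3187193 - 2618802) - 1560410 = -5805995 - 1560410 = -7366405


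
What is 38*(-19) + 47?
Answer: -675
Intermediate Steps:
38*(-19) + 47 = -722 + 47 = -675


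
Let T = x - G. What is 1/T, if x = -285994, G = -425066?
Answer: 1/139072 ≈ 7.1905e-6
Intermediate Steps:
T = 139072 (T = -285994 - 1*(-425066) = -285994 + 425066 = 139072)
1/T = 1/139072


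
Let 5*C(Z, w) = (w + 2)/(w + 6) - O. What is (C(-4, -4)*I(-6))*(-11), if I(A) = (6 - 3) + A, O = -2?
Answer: 33/5 ≈ 6.6000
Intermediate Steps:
C(Z, w) = 2/5 + (2 + w)/(5*(6 + w)) (C(Z, w) = ((w + 2)/(w + 6) - 1*(-2))/5 = ((2 + w)/(6 + w) + 2)/5 = (2 + (2 + w)/(6 + w))/5 = 2/5 + (2 + w)/(5*(6 + w)))
I(A) = 3 + A
(C(-4, -4)*I(-6))*(-11) = (((14 + 3*(-4))/(5*(6 - 4)))*(3 - 6))*(-11) = (((1/5)*(14 - 12)/2)*(-3))*(-11) = (((1/5)*(1/2)*2)*(-3))*(-11) = ((1/5)*(-3))*(-11) = -3/5*(-11) = 33/5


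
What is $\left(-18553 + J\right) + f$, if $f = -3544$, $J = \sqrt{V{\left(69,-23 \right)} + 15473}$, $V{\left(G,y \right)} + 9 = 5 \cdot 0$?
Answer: $-22097 + 2 \sqrt{3866} \approx -21973.0$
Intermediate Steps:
$V{\left(G,y \right)} = -9$ ($V{\left(G,y \right)} = -9 + 5 \cdot 0 = -9 + 0 = -9$)
$J = 2 \sqrt{3866}$ ($J = \sqrt{-9 + 15473} = \sqrt{15464} = 2 \sqrt{3866} \approx 124.35$)
$\left(-18553 + J\right) + f = \left(-18553 + 2 \sqrt{3866}\right) - 3544 = -22097 + 2 \sqrt{3866}$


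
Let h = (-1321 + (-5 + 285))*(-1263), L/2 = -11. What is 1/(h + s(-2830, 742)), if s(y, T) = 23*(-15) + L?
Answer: 1/1314416 ≈ 7.6079e-7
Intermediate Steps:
L = -22 (L = 2*(-11) = -22)
h = 1314783 (h = (-1321 + 280)*(-1263) = -1041*(-1263) = 1314783)
s(y, T) = -367 (s(y, T) = 23*(-15) - 22 = -345 - 22 = -367)
1/(h + s(-2830, 742)) = 1/(1314783 - 367) = 1/1314416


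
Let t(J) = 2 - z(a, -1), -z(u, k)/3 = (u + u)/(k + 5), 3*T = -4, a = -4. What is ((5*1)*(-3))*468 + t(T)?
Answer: -7024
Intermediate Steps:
T = -4/3 (T = (⅓)*(-4) = -4/3 ≈ -1.3333)
z(u, k) = -6*u/(5 + k) (z(u, k) = -3*(u + u)/(k + 5) = -3*2*u/(5 + k) = -6*u/(5 + k))
t(J) = -4 (t(J) = 2 - (-6)*(-4)/(5 - 1) = 2 - (-6)*(-4)/4 = 2 - 1*6 = 2 - 6 = -4)
((5*1)*(-3))*468 + t(T) = ((5*1)*(-3))*468 - 4 = (5*(-3))*468 - 4 = -15*468 - 4 = -7020 - 4 = -7024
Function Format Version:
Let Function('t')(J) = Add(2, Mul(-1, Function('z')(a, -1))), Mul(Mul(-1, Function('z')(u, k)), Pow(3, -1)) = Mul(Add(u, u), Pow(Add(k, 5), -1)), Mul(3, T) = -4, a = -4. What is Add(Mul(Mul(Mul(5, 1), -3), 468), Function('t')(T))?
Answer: -7024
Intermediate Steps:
T = Rational(-4, 3) (T = Mul(Rational(1, 3), -4) = Rational(-4, 3) ≈ -1.3333)
Function('z')(u, k) = Mul(-6, u, Pow(Add(5, k), -1)) (Function('z')(u, k) = Mul(-3, Mul(Add(u, u), Pow(Add(k, 5), -1))) = Mul(-3, Mul(Mul(2, u), Pow(Add(5, k), -1))) = Mul(-3, Mul(2, u, Pow(Add(5, k), -1))) = Mul(-6, u, Pow(Add(5, k), -1)))
Function('t')(J) = -4 (Function('t')(J) = Add(2, Mul(-1, Mul(-6, -4, Pow(Add(5, -1), -1)))) = Add(2, Mul(-1, Mul(-6, -4, Pow(4, -1)))) = Add(2, Mul(-1, Mul(-6, -4, Rational(1, 4)))) = Add(2, Mul(-1, 6)) = Add(2, -6) = -4)
Add(Mul(Mul(Mul(5, 1), -3), 468), Function('t')(T)) = Add(Mul(Mul(Mul(5, 1), -3), 468), -4) = Add(Mul(Mul(5, -3), 468), -4) = Add(Mul(-15, 468), -4) = Add(-7020, -4) = -7024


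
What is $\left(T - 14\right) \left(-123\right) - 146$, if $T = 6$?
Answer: $838$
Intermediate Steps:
$\left(T - 14\right) \left(-123\right) - 146 = \left(6 - 14\right) \left(-123\right) - 146 = \left(-8\right) \left(-123\right) - 146 = 984 - 146 = 838$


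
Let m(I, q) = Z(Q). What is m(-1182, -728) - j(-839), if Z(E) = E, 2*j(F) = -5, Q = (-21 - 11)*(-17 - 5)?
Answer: 1413/2 ≈ 706.50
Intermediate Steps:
Q = 704 (Q = -32*(-22) = 704)
j(F) = -5/2 (j(F) = (½)*(-5) = -5/2)
m(I, q) = 704
m(-1182, -728) - j(-839) = 704 - 1*(-5/2) = 704 + 5/2 = 1413/2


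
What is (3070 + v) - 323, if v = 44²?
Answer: 4683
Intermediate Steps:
v = 1936
(3070 + v) - 323 = (3070 + 1936) - 323 = 5006 - 323 = 4683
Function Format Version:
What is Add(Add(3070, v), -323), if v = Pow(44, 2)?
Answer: 4683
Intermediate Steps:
v = 1936
Add(Add(3070, v), -323) = Add(Add(3070, 1936), -323) = Add(5006, -323) = 4683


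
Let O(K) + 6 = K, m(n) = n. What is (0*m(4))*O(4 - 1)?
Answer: 0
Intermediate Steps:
O(K) = -6 + K
(0*m(4))*O(4 - 1) = (0*4)*(-6 + (4 - 1)) = 0*(-6 + 3) = 0*(-3) = 0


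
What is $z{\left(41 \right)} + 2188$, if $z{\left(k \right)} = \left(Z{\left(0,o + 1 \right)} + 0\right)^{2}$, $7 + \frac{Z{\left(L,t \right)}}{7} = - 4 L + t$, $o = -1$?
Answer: $4589$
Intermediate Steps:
$Z{\left(L,t \right)} = -49 - 28 L + 7 t$ ($Z{\left(L,t \right)} = -49 + 7 \left(- 4 L + t\right) = -49 + 7 \left(t - 4 L\right) = -49 - \left(- 7 t + 28 L\right) = -49 - 28 L + 7 t$)
$z{\left(k \right)} = 2401$ ($z{\left(k \right)} = \left(\left(-49 - 0 + 7 \left(-1 + 1\right)\right) + 0\right)^{2} = \left(\left(-49 + 0 + 7 \cdot 0\right) + 0\right)^{2} = \left(\left(-49 + 0 + 0\right) + 0\right)^{2} = \left(-49 + 0\right)^{2} = \left(-49\right)^{2} = 2401$)
$z{\left(41 \right)} + 2188 = 2401 + 2188 = 4589$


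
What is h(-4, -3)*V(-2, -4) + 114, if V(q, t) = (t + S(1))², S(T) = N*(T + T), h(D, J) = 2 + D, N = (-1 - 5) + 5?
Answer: 42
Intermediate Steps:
N = -1 (N = -6 + 5 = -1)
S(T) = -2*T (S(T) = -(T + T) = -2*T)
V(q, t) = (-2 + t)² (V(q, t) = (t - 2*1)² = (t - 2)² = (-2 + t)²)
h(-4, -3)*V(-2, -4) + 114 = (2 - 4)*(-2 - 4)² + 114 = -2*(-6)² + 114 = -2*36 + 114 = -72 + 114 = 42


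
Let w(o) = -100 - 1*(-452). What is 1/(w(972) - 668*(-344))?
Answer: 1/230144 ≈ 4.3451e-6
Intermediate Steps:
w(o) = 352 (w(o) = -100 + 452 = 352)
1/(w(972) - 668*(-344)) = 1/(352 - 668*(-344)) = 1/(352 + 229792) = 1/230144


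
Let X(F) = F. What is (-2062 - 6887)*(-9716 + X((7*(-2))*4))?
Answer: 87449628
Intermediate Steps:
(-2062 - 6887)*(-9716 + X((7*(-2))*4)) = (-2062 - 6887)*(-9716 + (7*(-2))*4) = -8949*(-9716 - 14*4) = -8949*(-9716 - 56) = -8949*(-9772) = 87449628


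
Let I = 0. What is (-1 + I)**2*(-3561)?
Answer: -3561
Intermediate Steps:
(-1 + I)**2*(-3561) = (-1 + 0)**2*(-3561) = (-1)**2*(-3561) = 1*(-3561) = -3561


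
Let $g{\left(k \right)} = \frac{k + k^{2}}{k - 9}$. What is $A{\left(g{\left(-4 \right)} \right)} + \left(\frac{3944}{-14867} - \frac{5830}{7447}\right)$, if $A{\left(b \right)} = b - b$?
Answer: $- \frac{10549598}{10064959} \approx -1.0482$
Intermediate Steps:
$g{\left(k \right)} = \frac{k + k^{2}}{-9 + k}$
$A{\left(b \right)} = 0$
$A{\left(g{\left(-4 \right)} \right)} + \left(\frac{3944}{-14867} - \frac{5830}{7447}\right) = 0 + \left(\frac{3944}{-14867} - \frac{5830}{7447}\right) = 0 + \left(3944 \left(- \frac{1}{14867}\right) - \frac{530}{677}\right) = 0 - \frac{10549598}{10064959} = - \frac{10549598}{10064959}$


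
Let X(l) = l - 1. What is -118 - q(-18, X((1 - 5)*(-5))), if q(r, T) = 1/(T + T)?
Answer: -4485/38 ≈ -118.03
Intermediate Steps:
X(l) = -1 + l
q(r, T) = 1/(2*T)
-118 - q(-18, X((1 - 5)*(-5))) = -118 - 1/(2*(-1 + (1 - 5)*(-5))) = -118 - 1/(2*(-1 - 4*(-5))) = -118 - 1/(2*(-1 + 20)) = -118 - 1/(2*19) = -118 - 1*1/38 = -118 - 1/38 = -4485/38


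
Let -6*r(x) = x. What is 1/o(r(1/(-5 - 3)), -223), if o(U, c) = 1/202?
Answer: 202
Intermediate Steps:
r(x) = -x/6
o(U, c) = 1/202
1/o(r(1/(-5 - 3)), -223) = 1/(1/202) = 202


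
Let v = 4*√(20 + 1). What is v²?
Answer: 336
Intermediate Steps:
v = 4*√21 ≈ 18.330
v² = (4*√21)² = 336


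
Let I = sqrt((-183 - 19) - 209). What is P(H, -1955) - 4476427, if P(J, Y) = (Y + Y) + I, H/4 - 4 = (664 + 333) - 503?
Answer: -4480337 + I*sqrt(411) ≈ -4.4803e+6 + 20.273*I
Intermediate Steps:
H = 1992 (H = 16 + 4*((664 + 333) - 503) = 16 + 4*(997 - 503) = 16 + 4*494 = 16 + 1976 = 1992)
I = I*sqrt(411) (I = sqrt(-202 - 209) = sqrt(-411) = I*sqrt(411) ≈ 20.273*I)
P(J, Y) = 2*Y + I*sqrt(411) (P(J, Y) = (Y + Y) + I*sqrt(411) = 2*Y + I*sqrt(411))
P(H, -1955) - 4476427 = (2*(-1955) + I*sqrt(411)) - 4476427 = (-3910 + I*sqrt(411)) - 4476427 = -4480337 + I*sqrt(411)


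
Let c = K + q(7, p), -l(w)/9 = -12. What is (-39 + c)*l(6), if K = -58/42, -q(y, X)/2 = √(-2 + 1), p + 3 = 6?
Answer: -30528/7 - 216*I ≈ -4361.1 - 216.0*I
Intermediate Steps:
p = 3 (p = -3 + 6 = 3)
q(y, X) = -2*I (q(y, X) = -2*√(-2 + 1) = -2*I)
l(w) = 108 (l(w) = -9*(-12) = 108)
K = -29/21 (K = -58*1/42 = -29/21 ≈ -1.3810)
c = -29/21 - 2*I ≈ -1.381 - 2.0*I
(-39 + c)*l(6) = (-39 + (-29/21 - 2*I))*108 = (-848/21 - 2*I)*108 = -30528/7 - 216*I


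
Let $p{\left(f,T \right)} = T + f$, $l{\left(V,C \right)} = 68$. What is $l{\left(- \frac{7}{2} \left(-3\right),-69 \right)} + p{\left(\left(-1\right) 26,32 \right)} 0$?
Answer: $68$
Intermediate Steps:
$l{\left(- \frac{7}{2} \left(-3\right),-69 \right)} + p{\left(\left(-1\right) 26,32 \right)} 0 = 68 + \left(32 - 26\right) 0 = 68 + 6 \cdot 0 = 68 + 0 = 68$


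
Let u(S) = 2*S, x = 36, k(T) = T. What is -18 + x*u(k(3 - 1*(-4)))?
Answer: 486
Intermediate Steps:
-18 + x*u(k(3 - 1*(-4))) = -18 + 36*(2*(3 - 1*(-4))) = -18 + 36*(2*(3 + 4)) = -18 + 36*(2*7) = -18 + 36*14 = -18 + 504 = 486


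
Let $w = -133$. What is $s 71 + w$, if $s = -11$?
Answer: $-914$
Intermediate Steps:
$s 71 + w = \left(-11\right) 71 - 133 = -781 - 133 = -914$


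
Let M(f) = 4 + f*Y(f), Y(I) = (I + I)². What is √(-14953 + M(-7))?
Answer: I*√16321 ≈ 127.75*I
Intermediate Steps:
Y(I) = 4*I² (Y(I) = (2*I)² = 4*I²)
M(f) = 4 + 4*f³ (M(f) = 4 + f*(4*f²) = 4 + 4*f³)
√(-14953 + M(-7)) = √(-14953 + (4 + 4*(-7)³)) = √(-14953 + (4 + 4*(-343))) = √(-14953 + (4 - 1372)) = √(-14953 - 1368) = √(-16321) = I*√16321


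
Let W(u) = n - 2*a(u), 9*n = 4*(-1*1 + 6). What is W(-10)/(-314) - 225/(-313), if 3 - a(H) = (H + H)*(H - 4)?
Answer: -465514/442269 ≈ -1.0526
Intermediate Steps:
a(H) = 3 - 2*H*(-4 + H) (a(H) = 3 - (H + H)*(H - 4) = 3 - 2*H*(-4 + H))
n = 20/9 (n = (4*(-1*1 + 6))/9 = (4*(-1 + 6))/9 = (4*5)/9 = (⅑)*20 = 20/9 ≈ 2.2222)
W(u) = -34/9 - 16*u + 4*u² (W(u) = 20/9 - 2*(3 - 2*u² + 8*u) = 20/9 + (-6 - 16*u + 4*u²) = -34/9 - 16*u + 4*u²)
W(-10)/(-314) - 225/(-313) = (-34/9 - 16*(-10) + 4*(-10)²)/(-314) - 225/(-313) = (-34/9 + 160 + 4*100)*(-1/314) - 225*(-1/313) = (-34/9 + 160 + 400)*(-1/314) + 225/313 = (5006/9)*(-1/314) + 225/313 = -2503/1413 + 225/313 = -465514/442269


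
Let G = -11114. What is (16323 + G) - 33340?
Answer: -28131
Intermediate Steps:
(16323 + G) - 33340 = (16323 - 11114) - 33340 = 5209 - 33340 = -28131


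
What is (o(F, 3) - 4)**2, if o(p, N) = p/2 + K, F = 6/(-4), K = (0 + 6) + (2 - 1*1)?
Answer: 81/16 ≈ 5.0625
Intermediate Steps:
K = 7 (K = 6 + (2 - 1) = 6 + 1 = 7)
F = -3/2 (F = 6*(-1/4) = -3/2 ≈ -1.5000)
o(p, N) = 7 + p/2 (o(p, N) = p/2 + 7 = 7 + p/2)
(o(F, 3) - 4)**2 = ((7 + (1/2)*(-3/2)) - 4)**2 = ((7 - 3/4) - 4)**2 = (25/4 - 4)**2 = (9/4)**2 = 81/16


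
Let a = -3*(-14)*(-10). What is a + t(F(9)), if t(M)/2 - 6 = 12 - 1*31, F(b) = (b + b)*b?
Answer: -446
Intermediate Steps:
a = -420 (a = 42*(-10) = -420)
F(b) = 2*b**2 (F(b) = (2*b)*b = 2*b**2)
t(M) = -26 (t(M) = 12 + 2*(12 - 1*31) = 12 + 2*(12 - 31) = 12 + 2*(-19) = 12 - 38 = -26)
a + t(F(9)) = -420 - 26 = -446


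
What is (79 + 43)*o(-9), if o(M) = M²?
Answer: 9882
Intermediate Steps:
(79 + 43)*o(-9) = (79 + 43)*(-9)² = 122*81 = 9882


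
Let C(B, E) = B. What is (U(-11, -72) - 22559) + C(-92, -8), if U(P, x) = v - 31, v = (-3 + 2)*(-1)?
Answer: -22681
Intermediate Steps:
v = 1 (v = -1*(-1) = 1)
U(P, x) = -30 (U(P, x) = 1 - 31 = -30)
(U(-11, -72) - 22559) + C(-92, -8) = (-30 - 22559) - 92 = -22589 - 92 = -22681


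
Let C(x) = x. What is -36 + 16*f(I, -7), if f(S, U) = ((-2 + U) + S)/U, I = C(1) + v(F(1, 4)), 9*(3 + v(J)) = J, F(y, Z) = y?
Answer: -100/9 ≈ -11.111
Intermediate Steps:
v(J) = -3 + J/9
I = -17/9 (I = 1 + (-3 + (⅑)*1) = 1 + (-3 + ⅑) = 1 - 26/9 = -17/9 ≈ -1.8889)
f(S, U) = (-2 + S + U)/U
-36 + 16*f(I, -7) = -36 + 16*((-2 - 17/9 - 7)/(-7)) = -36 + 16*(-⅐*(-98/9)) = -36 + 16*(14/9) = -36 + 224/9 = -100/9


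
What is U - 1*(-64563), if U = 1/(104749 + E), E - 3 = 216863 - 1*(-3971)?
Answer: 21020808919/325586 ≈ 64563.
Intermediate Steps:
E = 220837 (E = 3 + (216863 - 1*(-3971)) = 3 + (216863 + 3971) = 3 + 220834 = 220837)
U = 1/325586 (U = 1/(104749 + 220837) = 1/325586 ≈ 3.0714e-6)
U - 1*(-64563) = 1/325586 - 1*(-64563) = 1/325586 + 64563 = 21020808919/325586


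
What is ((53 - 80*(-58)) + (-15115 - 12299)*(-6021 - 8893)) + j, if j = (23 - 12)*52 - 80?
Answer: 408857581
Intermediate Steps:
j = 492 (j = 11*52 - 80 = 572 - 80 = 492)
((53 - 80*(-58)) + (-15115 - 12299)*(-6021 - 8893)) + j = ((53 - 80*(-58)) + (-15115 - 12299)*(-6021 - 8893)) + 492 = ((53 + 4640) - 27414*(-14914)) + 492 = (4693 + 408852396) + 492 = 408857089 + 492 = 408857581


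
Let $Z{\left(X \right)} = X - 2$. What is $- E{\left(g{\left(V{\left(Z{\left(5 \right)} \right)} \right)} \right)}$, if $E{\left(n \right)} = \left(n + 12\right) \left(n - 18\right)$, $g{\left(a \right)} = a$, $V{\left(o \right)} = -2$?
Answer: $200$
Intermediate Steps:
$Z{\left(X \right)} = -2 + X$
$E{\left(n \right)} = \left(-18 + n\right) \left(12 + n\right)$ ($E{\left(n \right)} = \left(12 + n\right) \left(-18 + n\right) = \left(-18 + n\right) \left(12 + n\right)$)
$- E{\left(g{\left(V{\left(Z{\left(5 \right)} \right)} \right)} \right)} = - (-216 + \left(-2\right)^{2} - -12) = - (-216 + 4 + 12) = \left(-1\right) \left(-200\right) = 200$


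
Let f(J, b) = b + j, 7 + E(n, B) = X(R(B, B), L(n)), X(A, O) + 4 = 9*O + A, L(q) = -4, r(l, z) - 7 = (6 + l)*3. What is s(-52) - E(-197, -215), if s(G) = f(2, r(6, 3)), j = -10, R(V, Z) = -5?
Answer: 85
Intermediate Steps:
r(l, z) = 25 + 3*l (r(l, z) = 7 + (6 + l)*3 = 7 + (18 + 3*l) = 25 + 3*l)
X(A, O) = -4 + A + 9*O (X(A, O) = -4 + (9*O + A) = -4 + (A + 9*O) = -4 + A + 9*O)
E(n, B) = -52 (E(n, B) = -7 + (-4 - 5 + 9*(-4)) = -7 + (-4 - 5 - 36) = -7 - 45 = -52)
f(J, b) = -10 + b (f(J, b) = b - 10 = -10 + b)
s(G) = 33 (s(G) = -10 + (25 + 3*6) = -10 + (25 + 18) = -10 + 43 = 33)
s(-52) - E(-197, -215) = 33 - 1*(-52) = 33 + 52 = 85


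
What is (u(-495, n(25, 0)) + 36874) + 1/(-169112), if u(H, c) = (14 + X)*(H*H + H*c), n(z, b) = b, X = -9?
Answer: 213419174887/169112 ≈ 1.2620e+6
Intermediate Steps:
u(H, c) = 5*H² + 5*H*c (u(H, c) = (14 - 9)*(H*H + H*c) = 5*(H² + H*c) = 5*H² + 5*H*c)
(u(-495, n(25, 0)) + 36874) + 1/(-169112) = (5*(-495)*(-495 + 0) + 36874) + 1/(-169112) = (5*(-495)*(-495) + 36874) - 1/169112 = (1225125 + 36874) - 1/169112 = 1261999 - 1/169112 = 213419174887/169112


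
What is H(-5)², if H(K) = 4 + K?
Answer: 1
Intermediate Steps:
H(-5)² = (4 - 5)² = (-1)² = 1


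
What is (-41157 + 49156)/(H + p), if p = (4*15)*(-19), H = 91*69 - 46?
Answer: 7999/5093 ≈ 1.5706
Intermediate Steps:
H = 6233 (H = 6279 - 46 = 6233)
p = -1140 (p = 60*(-19) = -1140)
(-41157 + 49156)/(H + p) = (-41157 + 49156)/(6233 - 1140) = 7999/5093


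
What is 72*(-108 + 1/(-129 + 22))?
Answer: -832104/107 ≈ -7776.7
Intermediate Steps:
72*(-108 + 1/(-129 + 22)) = 72*(-108 + 1/(-107)) = 72*(-108 - 1/107) = 72*(-11557/107) = -832104/107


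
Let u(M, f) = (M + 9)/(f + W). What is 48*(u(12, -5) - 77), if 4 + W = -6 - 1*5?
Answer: -18732/5 ≈ -3746.4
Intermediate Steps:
W = -15 (W = -4 + (-6 - 1*5) = -4 + (-6 - 5) = -4 - 11 = -15)
u(M, f) = (9 + M)/(-15 + f) (u(M, f) = (M + 9)/(f - 15) = (9 + M)/(-15 + f))
48*(u(12, -5) - 77) = 48*((9 + 12)/(-15 - 5) - 77) = 48*(21/(-20) - 77) = 48*(-1/20*21 - 77) = 48*(-21/20 - 77) = 48*(-1561/20) = -18732/5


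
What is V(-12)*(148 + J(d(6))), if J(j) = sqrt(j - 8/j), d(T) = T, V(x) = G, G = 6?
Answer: 888 + 2*sqrt(42) ≈ 900.96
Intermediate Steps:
V(x) = 6
V(-12)*(148 + J(d(6))) = 6*(148 + sqrt(6 - 8/6)) = 6*(148 + sqrt(6 - 8*1/6)) = 6*(148 + sqrt(6 - 4/3)) = 6*(148 + sqrt(14/3)) = 6*(148 + sqrt(42)/3) = 888 + 2*sqrt(42)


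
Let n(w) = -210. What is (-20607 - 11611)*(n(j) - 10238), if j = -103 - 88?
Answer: 336613664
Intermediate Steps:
j = -191
(-20607 - 11611)*(n(j) - 10238) = (-20607 - 11611)*(-210 - 10238) = -32218*(-10448) = 336613664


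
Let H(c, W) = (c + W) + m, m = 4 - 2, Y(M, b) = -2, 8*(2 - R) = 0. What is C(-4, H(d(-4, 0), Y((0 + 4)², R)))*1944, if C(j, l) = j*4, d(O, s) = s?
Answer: -31104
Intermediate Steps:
R = 2 (R = 2 - ⅛*0 = 2 + 0 = 2)
m = 2
H(c, W) = 2 + W + c (H(c, W) = (c + W) + 2 = (W + c) + 2 = 2 + W + c)
C(j, l) = 4*j
C(-4, H(d(-4, 0), Y((0 + 4)², R)))*1944 = (4*(-4))*1944 = -16*1944 = -31104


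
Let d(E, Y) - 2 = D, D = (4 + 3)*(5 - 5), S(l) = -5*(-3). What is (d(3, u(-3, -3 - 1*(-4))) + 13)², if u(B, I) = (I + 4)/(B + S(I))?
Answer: 225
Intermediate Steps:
S(l) = 15
D = 0 (D = 7*0 = 0)
u(B, I) = (4 + I)/(15 + B) (u(B, I) = (I + 4)/(B + 15) = (4 + I)/(15 + B))
d(E, Y) = 2 (d(E, Y) = 2 + 0 = 2)
(d(3, u(-3, -3 - 1*(-4))) + 13)² = (2 + 13)² = 15² = 225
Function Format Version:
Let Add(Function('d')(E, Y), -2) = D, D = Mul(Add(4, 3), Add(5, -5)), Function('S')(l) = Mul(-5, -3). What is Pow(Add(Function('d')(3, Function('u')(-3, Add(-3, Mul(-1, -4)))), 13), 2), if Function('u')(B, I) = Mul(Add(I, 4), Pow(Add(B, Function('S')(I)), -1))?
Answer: 225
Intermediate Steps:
Function('S')(l) = 15
D = 0 (D = Mul(7, 0) = 0)
Function('u')(B, I) = Mul(Pow(Add(15, B), -1), Add(4, I)) (Function('u')(B, I) = Mul(Add(I, 4), Pow(Add(B, 15), -1)) = Mul(Add(4, I), Pow(Add(15, B), -1)) = Mul(Pow(Add(15, B), -1), Add(4, I)))
Function('d')(E, Y) = 2 (Function('d')(E, Y) = Add(2, 0) = 2)
Pow(Add(Function('d')(3, Function('u')(-3, Add(-3, Mul(-1, -4)))), 13), 2) = Pow(Add(2, 13), 2) = Pow(15, 2) = 225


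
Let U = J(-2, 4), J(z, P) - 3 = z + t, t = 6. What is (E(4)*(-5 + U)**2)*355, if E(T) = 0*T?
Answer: 0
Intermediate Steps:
E(T) = 0
J(z, P) = 9 + z (J(z, P) = 3 + (z + 6) = 3 + (6 + z) = 9 + z)
U = 7 (U = 9 - 2 = 7)
(E(4)*(-5 + U)**2)*355 = (0*(-5 + 7)**2)*355 = (0*2**2)*355 = (0*4)*355 = 0*355 = 0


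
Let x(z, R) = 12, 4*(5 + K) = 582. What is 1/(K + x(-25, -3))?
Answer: 2/305 ≈ 0.0065574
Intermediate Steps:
K = 281/2 (K = -5 + (¼)*582 = -5 + 291/2 = 281/2 ≈ 140.50)
1/(K + x(-25, -3)) = 1/(281/2 + 12) = 1/(305/2) = 2/305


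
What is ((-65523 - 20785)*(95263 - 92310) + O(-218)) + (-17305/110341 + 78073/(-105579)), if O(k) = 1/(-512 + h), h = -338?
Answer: -2523759036083125937839/9902238573150 ≈ -2.5487e+8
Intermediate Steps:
O(k) = -1/850 (O(k) = 1/(-512 - 338) = 1/(-850) = -1/850)
((-65523 - 20785)*(95263 - 92310) + O(-218)) + (-17305/110341 + 78073/(-105579)) = ((-65523 - 20785)*(95263 - 92310) - 1/850) + (-17305/110341 + 78073/(-105579)) = (-86308*2953 - 1/850) + (-17305*1/110341 + 78073*(-1/105579)) = (-254867524 - 1/850) + (-17305/110341 - 78073/105579) = -216637395401/850 - 10441697488/11649692439 = -2523759036083125937839/9902238573150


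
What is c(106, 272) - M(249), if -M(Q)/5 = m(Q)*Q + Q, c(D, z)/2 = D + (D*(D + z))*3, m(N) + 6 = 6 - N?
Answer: -68140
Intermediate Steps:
m(N) = -N (m(N) = -6 + (6 - N) = -N)
c(D, z) = 2*D + 6*D*(D + z) (c(D, z) = 2*(D + (D*(D + z))*3) = 2*(D + 3*D*(D + z)) = 2*D + 6*D*(D + z))
M(Q) = -5*Q + 5*Q**2 (M(Q) = -5*((-Q)*Q + Q) = -5*(-Q**2 + Q) = -5*(Q - Q**2) = -5*Q + 5*Q**2)
c(106, 272) - M(249) = 2*106*(1 + 3*106 + 3*272) - 5*249*(-1 + 249) = 2*106*(1 + 318 + 816) - 5*249*248 = 2*106*1135 - 1*308760 = 240620 - 308760 = -68140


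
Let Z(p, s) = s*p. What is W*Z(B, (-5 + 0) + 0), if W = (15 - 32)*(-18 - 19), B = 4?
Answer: -12580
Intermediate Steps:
W = 629 (W = -17*(-37) = 629)
Z(p, s) = p*s
W*Z(B, (-5 + 0) + 0) = 629*(4*((-5 + 0) + 0)) = 629*(4*(-5 + 0)) = 629*(4*(-5)) = 629*(-20) = -12580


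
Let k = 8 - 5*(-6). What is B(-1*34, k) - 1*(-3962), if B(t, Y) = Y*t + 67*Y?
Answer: 5216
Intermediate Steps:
k = 38 (k = 8 + 30 = 38)
B(t, Y) = 67*Y + Y*t
B(-1*34, k) - 1*(-3962) = 38*(67 - 1*34) - 1*(-3962) = 38*(67 - 34) + 3962 = 38*33 + 3962 = 1254 + 3962 = 5216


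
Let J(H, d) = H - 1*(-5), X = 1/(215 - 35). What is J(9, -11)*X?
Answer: 7/90 ≈ 0.077778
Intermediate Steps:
X = 1/180 ≈ 0.0055556
J(H, d) = 5 + H (J(H, d) = H + 5 = 5 + H)
J(9, -11)*X = (5 + 9)*(1/180) = 14*(1/180) = 7/90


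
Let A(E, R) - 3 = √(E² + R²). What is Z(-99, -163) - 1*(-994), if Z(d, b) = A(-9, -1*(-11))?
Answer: 997 + √202 ≈ 1011.2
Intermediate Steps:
A(E, R) = 3 + √(E² + R²)
Z(d, b) = 3 + √202 (Z(d, b) = 3 + √((-9)² + (-1*(-11))²) = 3 + √(81 + 11²) = 3 + √(81 + 121) = 3 + √202)
Z(-99, -163) - 1*(-994) = (3 + √202) - 1*(-994) = (3 + √202) + 994 = 997 + √202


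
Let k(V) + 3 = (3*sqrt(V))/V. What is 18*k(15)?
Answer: -54 + 18*sqrt(15)/5 ≈ -40.057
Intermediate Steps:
k(V) = -3 + 3/sqrt(V) (k(V) = -3 + (3*sqrt(V))/V = -3 + 3/sqrt(V))
18*k(15) = 18*(-3 + 3/sqrt(15)) = 18*(-3 + 3*(sqrt(15)/15)) = 18*(-3 + sqrt(15)/5) = -54 + 18*sqrt(15)/5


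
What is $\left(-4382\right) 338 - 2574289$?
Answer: $-4055405$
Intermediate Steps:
$\left(-4382\right) 338 - 2574289 = -1481116 - 2574289 = -4055405$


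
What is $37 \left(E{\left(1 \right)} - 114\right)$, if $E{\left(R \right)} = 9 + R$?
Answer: $-3848$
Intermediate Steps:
$37 \left(E{\left(1 \right)} - 114\right) = 37 \left(\left(9 + 1\right) - 114\right) = 37 \left(10 - 114\right) = 37 \left(-104\right) = -3848$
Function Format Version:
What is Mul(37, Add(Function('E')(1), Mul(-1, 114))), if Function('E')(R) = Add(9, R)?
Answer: -3848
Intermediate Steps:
Mul(37, Add(Function('E')(1), Mul(-1, 114))) = Mul(37, Add(Add(9, 1), Mul(-1, 114))) = Mul(37, Add(10, -114)) = Mul(37, -104) = -3848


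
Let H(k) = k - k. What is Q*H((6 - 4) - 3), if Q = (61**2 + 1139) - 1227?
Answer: 0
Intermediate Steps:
H(k) = 0
Q = 3633 (Q = (3721 + 1139) - 1227 = 4860 - 1227 = 3633)
Q*H((6 - 4) - 3) = 3633*0 = 0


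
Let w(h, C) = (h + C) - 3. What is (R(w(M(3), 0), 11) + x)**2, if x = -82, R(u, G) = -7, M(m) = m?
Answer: 7921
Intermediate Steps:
w(h, C) = -3 + C + h (w(h, C) = (C + h) - 3 = -3 + C + h)
(R(w(M(3), 0), 11) + x)**2 = (-7 - 82)**2 = (-89)**2 = 7921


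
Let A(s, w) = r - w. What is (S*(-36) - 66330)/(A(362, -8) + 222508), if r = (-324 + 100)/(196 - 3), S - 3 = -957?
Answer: -3086649/21472682 ≈ -0.14375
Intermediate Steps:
S = -954 (S = 3 - 957 = -954)
r = -224/193 ≈ -1.1606
A(s, w) = -224/193 - w
(S*(-36) - 66330)/(A(362, -8) + 222508) = (-954*(-36) - 66330)/((-224/193 - 1*(-8)) + 222508) = (34344 - 66330)/((-224/193 + 8) + 222508) = -31986/(1320/193 + 222508) = -31986/42945364/193 = -31986*193/42945364 = -3086649/21472682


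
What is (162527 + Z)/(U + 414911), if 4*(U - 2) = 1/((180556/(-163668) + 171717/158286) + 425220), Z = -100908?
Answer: 132939419999832250/895150741986539177 ≈ 0.14851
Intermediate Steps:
U = 4314885313927/2157442022750 (U = 2 + 1/(4*((180556/(-163668) + 171717/158286) + 425220)) = 2 + 1/(4*((180556*(-1/163668) + 171717*(1/158286)) + 425220)) = 2 + 1/(4*((-45139/40917 + 1547/1426) + 425220)) = 2 + 1/(4*(-46505/2536854 + 425220)) = 2 + 1/(4*(1078721011375/2536854)) = 2 + (1/4)*(2536854/1078721011375) = 2 + 1268427/2157442022750 = 4314885313927/2157442022750 ≈ 2.0000)
(162527 + Z)/(U + 414911) = (162527 - 100908)/(4314885313927/2157442022750 + 414911) = 61619/(895150741986539177/2157442022750) = 61619*(2157442022750/895150741986539177) = 132939419999832250/895150741986539177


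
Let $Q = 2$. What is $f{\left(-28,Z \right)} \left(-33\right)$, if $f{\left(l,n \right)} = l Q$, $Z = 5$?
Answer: $1848$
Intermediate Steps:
$f{\left(l,n \right)} = 2 l$ ($f{\left(l,n \right)} = l 2 = 2 l$)
$f{\left(-28,Z \right)} \left(-33\right) = 2 \left(-28\right) \left(-33\right) = \left(-56\right) \left(-33\right) = 1848$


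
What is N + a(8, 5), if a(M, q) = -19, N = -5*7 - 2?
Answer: -56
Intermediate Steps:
N = -37 (N = -35 - 2 = -37)
N + a(8, 5) = -37 - 19 = -56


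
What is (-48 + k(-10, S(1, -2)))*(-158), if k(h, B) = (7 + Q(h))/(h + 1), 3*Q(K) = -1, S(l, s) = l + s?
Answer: 207928/27 ≈ 7701.0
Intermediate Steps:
Q(K) = -⅓ (Q(K) = (⅓)*(-1) = -⅓)
k(h, B) = 20/(3*(1 + h)) (k(h, B) = (7 - ⅓)/(h + 1) = 20/(3*(1 + h)))
(-48 + k(-10, S(1, -2)))*(-158) = (-48 + 20/(3*(1 - 10)))*(-158) = (-48 + (20/3)/(-9))*(-158) = (-48 + (20/3)*(-⅑))*(-158) = (-48 - 20/27)*(-158) = -1316/27*(-158) = 207928/27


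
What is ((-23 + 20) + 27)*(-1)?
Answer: -24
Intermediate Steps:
((-23 + 20) + 27)*(-1) = (-3 + 27)*(-1) = 24*(-1) = -24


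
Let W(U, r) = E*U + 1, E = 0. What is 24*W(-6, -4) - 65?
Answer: -41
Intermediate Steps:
W(U, r) = 1 (W(U, r) = 0*U + 1 = 0 + 1 = 1)
24*W(-6, -4) - 65 = 24*1 - 65 = 24 - 65 = -41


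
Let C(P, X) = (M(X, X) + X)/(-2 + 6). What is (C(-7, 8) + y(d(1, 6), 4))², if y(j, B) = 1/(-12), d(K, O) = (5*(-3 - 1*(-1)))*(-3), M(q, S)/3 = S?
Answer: 9025/144 ≈ 62.674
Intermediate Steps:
M(q, S) = 3*S
d(K, O) = 30 (d(K, O) = (5*(-3 + 1))*(-3) = (5*(-2))*(-3) = -10*(-3) = 30)
C(P, X) = X (C(P, X) = (3*X + X)/(-2 + 6) = (4*X)/4 = (4*X)*(¼) = X)
y(j, B) = -1/12
(C(-7, 8) + y(d(1, 6), 4))² = (8 - 1/12)² = (95/12)² = 9025/144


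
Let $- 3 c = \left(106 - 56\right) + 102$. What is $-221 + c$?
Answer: $- \frac{815}{3} \approx -271.67$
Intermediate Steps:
$c = - \frac{152}{3}$ ($c = - \frac{\left(106 - 56\right) + 102}{3} = - \frac{50 + 102}{3} = \left(- \frac{1}{3}\right) 152 = - \frac{152}{3} \approx -50.667$)
$-221 + c = -221 - \frac{152}{3} = - \frac{815}{3}$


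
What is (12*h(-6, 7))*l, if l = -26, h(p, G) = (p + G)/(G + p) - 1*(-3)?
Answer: -1248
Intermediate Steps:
h(p, G) = 4 (h(p, G) = (G + p)/(G + p) + 3 = 1 + 3 = 4)
(12*h(-6, 7))*l = (12*4)*(-26) = 48*(-26) = -1248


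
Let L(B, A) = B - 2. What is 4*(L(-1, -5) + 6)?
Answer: 12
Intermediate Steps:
L(B, A) = -2 + B
4*(L(-1, -5) + 6) = 4*((-2 - 1) + 6) = 4*(-3 + 6) = 4*3 = 12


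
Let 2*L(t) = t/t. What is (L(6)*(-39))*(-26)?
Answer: 507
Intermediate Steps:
L(t) = ½ (L(t) = (t/t)/2 = (½)*1 = ½)
(L(6)*(-39))*(-26) = ((½)*(-39))*(-26) = -39/2*(-26) = 507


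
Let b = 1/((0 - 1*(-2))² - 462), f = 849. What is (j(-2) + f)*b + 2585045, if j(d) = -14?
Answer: 1183949775/458 ≈ 2.5850e+6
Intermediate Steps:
b = -1/458 (b = 1/((0 + 2)² - 462) = 1/(2² - 462) = 1/(4 - 462) = 1/(-458) = -1/458 ≈ -0.0021834)
(j(-2) + f)*b + 2585045 = (-14 + 849)*(-1/458) + 2585045 = 835*(-1/458) + 2585045 = -835/458 + 2585045 = 1183949775/458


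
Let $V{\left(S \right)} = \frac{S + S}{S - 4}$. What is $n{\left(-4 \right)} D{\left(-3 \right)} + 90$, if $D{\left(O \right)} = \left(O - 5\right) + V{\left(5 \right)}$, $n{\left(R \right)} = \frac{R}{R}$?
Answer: $92$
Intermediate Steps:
$n{\left(R \right)} = 1$
$V{\left(S \right)} = \frac{2 S}{-4 + S}$
$D{\left(O \right)} = 5 + O$ ($D{\left(O \right)} = \left(O - 5\right) + 2 \cdot 5 \frac{1}{-4 + 5} = \left(-5 + O\right) + 2 \cdot 5 \cdot 1^{-1} = \left(-5 + O\right) + 2 \cdot 5 \cdot 1 = \left(-5 + O\right) + 10 = 5 + O$)
$n{\left(-4 \right)} D{\left(-3 \right)} + 90 = 1 \left(5 - 3\right) + 90 = 1 \cdot 2 + 90 = 2 + 90 = 92$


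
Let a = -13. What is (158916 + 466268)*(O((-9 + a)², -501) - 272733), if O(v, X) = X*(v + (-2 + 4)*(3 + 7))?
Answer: -328369768608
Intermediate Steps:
O(v, X) = X*(20 + v) (O(v, X) = X*(v + 2*10) = X*(v + 20) = X*(20 + v))
(158916 + 466268)*(O((-9 + a)², -501) - 272733) = (158916 + 466268)*(-501*(20 + (-9 - 13)²) - 272733) = 625184*(-501*(20 + (-22)²) - 272733) = 625184*(-501*(20 + 484) - 272733) = 625184*(-501*504 - 272733) = 625184*(-252504 - 272733) = 625184*(-525237) = -328369768608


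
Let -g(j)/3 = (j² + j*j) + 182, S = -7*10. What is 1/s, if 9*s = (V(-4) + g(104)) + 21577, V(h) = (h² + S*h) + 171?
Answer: -1/4822 ≈ -0.00020738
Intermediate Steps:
S = -70
V(h) = 171 + h² - 70*h (V(h) = (h² - 70*h) + 171 = 171 + h² - 70*h)
g(j) = -546 - 6*j² (g(j) = -3*((j² + j*j) + 182) = -3*((j² + j²) + 182) = -3*(2*j² + 182) = -3*(182 + 2*j²) = -546 - 6*j²)
s = -4822 (s = (((171 + (-4)² - 70*(-4)) + (-546 - 6*104²)) + 21577)/9 = (((171 + 16 + 280) + (-546 - 6*10816)) + 21577)/9 = ((467 + (-546 - 64896)) + 21577)/9 = ((467 - 65442) + 21577)/9 = (-64975 + 21577)/9 = (⅑)*(-43398) = -4822)
1/s = 1/(-4822) = -1/4822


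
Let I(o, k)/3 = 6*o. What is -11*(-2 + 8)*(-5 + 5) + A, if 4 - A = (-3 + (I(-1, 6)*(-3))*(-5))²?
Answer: -74525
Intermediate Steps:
I(o, k) = 18*o (I(o, k) = 3*(6*o) = 18*o)
A = -74525 (A = 4 - (-3 + ((18*(-1))*(-3))*(-5))² = 4 - (-3 - 18*(-3)*(-5))² = 4 - (-3 + 54*(-5))² = 4 - (-3 - 270)² = 4 - 1*(-273)² = 4 - 1*74529 = 4 - 74529 = -74525)
-11*(-2 + 8)*(-5 + 5) + A = -11*(-2 + 8)*(-5 + 5) - 74525 = -66*0 - 74525 = -11*0 - 74525 = 0 - 74525 = -74525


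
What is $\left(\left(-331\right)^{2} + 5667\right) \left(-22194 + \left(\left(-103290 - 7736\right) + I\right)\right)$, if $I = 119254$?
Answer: $-1609274248$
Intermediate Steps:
$\left(\left(-331\right)^{2} + 5667\right) \left(-22194 + \left(\left(-103290 - 7736\right) + I\right)\right) = \left(\left(-331\right)^{2} + 5667\right) \left(-22194 + \left(\left(-103290 - 7736\right) + 119254\right)\right) = \left(109561 + 5667\right) \left(-22194 + \left(-111026 + 119254\right)\right) = 115228 \left(-22194 + 8228\right) = 115228 \left(-13966\right) = -1609274248$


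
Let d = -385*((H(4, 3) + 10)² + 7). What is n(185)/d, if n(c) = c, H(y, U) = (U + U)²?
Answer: -37/163471 ≈ -0.00022634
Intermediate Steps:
H(y, U) = 4*U² (H(y, U) = (2*U)² = 4*U²)
d = -817355 (d = -385*((4*3² + 10)² + 7) = -385*((4*9 + 10)² + 7) = -385*((36 + 10)² + 7) = -385*(46² + 7) = -385*(2116 + 7) = -385*2123 = -817355)
n(185)/d = 185/(-817355) = 185*(-1/817355) = -37/163471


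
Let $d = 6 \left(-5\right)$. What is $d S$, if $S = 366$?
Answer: $-10980$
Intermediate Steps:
$d = -30$
$d S = \left(-30\right) 366 = -10980$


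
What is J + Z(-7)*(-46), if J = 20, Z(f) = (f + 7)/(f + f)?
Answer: 20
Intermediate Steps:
Z(f) = (7 + f)/(2*f) (Z(f) = (7 + f)/((2*f)) = (7 + f)*(1/(2*f)) = (7 + f)/(2*f))
J + Z(-7)*(-46) = 20 + ((½)*(7 - 7)/(-7))*(-46) = 20 + ((½)*(-⅐)*0)*(-46) = 20 + 0*(-46) = 20 + 0 = 20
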